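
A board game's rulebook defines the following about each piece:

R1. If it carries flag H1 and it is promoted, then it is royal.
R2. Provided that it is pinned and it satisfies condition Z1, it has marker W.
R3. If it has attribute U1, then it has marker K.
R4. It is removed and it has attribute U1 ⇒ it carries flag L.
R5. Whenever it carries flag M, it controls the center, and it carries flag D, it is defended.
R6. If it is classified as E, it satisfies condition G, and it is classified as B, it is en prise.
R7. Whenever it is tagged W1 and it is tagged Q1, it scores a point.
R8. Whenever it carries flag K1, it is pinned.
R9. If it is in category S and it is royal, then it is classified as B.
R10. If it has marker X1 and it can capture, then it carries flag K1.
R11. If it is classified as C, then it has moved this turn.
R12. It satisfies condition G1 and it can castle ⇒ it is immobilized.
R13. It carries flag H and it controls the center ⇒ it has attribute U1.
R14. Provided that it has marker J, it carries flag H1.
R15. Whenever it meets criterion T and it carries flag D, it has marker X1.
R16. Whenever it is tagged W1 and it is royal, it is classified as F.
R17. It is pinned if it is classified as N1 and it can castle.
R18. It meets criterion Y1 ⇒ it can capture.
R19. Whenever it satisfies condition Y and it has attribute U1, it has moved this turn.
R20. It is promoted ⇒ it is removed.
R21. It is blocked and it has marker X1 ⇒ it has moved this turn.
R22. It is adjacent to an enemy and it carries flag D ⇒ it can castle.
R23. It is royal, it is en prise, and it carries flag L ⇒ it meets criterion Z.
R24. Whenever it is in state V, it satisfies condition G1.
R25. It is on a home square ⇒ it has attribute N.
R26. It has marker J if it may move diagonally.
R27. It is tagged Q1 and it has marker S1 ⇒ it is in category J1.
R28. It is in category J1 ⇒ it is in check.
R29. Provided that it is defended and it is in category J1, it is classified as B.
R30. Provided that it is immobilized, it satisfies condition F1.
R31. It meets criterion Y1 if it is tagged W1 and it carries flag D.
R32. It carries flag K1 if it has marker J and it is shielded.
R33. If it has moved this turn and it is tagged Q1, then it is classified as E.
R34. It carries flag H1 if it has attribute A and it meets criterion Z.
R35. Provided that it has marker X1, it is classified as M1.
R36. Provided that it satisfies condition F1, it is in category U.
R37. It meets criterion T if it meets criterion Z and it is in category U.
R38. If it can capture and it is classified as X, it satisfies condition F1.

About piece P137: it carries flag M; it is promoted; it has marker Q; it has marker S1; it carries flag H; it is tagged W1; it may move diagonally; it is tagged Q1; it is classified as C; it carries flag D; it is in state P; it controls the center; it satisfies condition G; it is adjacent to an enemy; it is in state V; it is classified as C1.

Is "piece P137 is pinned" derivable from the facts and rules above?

Yes

By R5 (it carries flag M, it controls the center, it carries flag D): it is defended.
By R11 (it is classified as C): it has moved this turn.
By R13 (it carries flag H, it controls the center): it has attribute U1.
By R20 (it is promoted): it is removed.
By R22 (it is adjacent to an enemy, it carries flag D): it can castle.
By R24 (it is in state V): it satisfies condition G1.
By R26 (it may move diagonally): it has marker J.
By R27 (it is tagged Q1, it has marker S1): it is in category J1.
By R29 (it is defended, it is in category J1): it is classified as B.
By R31 (it is tagged W1, it carries flag D): it meets criterion Y1.
By R33 (it has moved this turn, it is tagged Q1): it is classified as E.
By R4 (it is removed, it has attribute U1): it carries flag L.
By R6 (it is classified as E, it satisfies condition G, it is classified as B): it is en prise.
By R12 (it satisfies condition G1, it can castle): it is immobilized.
By R14 (it has marker J): it carries flag H1.
By R18 (it meets criterion Y1): it can capture.
By R30 (it is immobilized): it satisfies condition F1.
By R36 (it satisfies condition F1): it is in category U.
By R1 (it carries flag H1, it is promoted): it is royal.
By R23 (it is royal, it is en prise, it carries flag L): it meets criterion Z.
By R37 (it meets criterion Z, it is in category U): it meets criterion T.
By R15 (it meets criterion T, it carries flag D): it has marker X1.
By R10 (it has marker X1, it can capture): it carries flag K1.
By R8 (it carries flag K1): it is pinned.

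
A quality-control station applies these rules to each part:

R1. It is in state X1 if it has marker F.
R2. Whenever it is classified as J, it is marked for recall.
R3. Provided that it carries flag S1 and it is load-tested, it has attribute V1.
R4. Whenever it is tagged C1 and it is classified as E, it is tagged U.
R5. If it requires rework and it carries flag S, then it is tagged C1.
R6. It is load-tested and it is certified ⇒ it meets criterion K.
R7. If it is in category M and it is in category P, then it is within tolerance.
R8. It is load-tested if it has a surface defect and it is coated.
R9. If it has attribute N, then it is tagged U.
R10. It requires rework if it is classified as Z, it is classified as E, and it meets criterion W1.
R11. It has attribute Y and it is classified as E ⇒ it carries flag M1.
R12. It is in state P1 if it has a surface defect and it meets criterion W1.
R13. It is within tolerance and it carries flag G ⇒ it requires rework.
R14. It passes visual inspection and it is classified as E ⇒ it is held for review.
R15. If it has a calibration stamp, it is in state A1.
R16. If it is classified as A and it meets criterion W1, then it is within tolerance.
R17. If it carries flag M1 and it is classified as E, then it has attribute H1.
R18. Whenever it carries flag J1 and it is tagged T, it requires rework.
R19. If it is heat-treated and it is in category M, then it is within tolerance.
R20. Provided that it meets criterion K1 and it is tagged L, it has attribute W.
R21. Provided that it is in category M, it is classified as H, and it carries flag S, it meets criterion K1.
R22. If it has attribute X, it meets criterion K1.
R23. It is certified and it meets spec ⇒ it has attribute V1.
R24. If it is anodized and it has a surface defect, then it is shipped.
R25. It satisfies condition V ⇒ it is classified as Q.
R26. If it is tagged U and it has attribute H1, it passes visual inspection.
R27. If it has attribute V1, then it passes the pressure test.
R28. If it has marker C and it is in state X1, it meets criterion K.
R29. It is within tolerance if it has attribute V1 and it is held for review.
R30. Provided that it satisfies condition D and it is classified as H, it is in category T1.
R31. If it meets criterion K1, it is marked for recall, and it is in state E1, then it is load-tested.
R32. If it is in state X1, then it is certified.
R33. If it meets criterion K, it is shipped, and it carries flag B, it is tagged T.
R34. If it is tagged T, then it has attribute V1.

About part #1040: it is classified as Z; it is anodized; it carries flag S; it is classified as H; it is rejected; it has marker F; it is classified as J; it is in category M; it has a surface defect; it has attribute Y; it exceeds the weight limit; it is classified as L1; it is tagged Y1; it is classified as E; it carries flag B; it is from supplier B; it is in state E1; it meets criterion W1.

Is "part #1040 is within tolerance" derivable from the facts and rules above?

By R1 (it has marker F): it is in state X1.
By R2 (it is classified as J): it is marked for recall.
By R10 (it is classified as Z, it is classified as E, it meets criterion W1): it requires rework.
By R11 (it has attribute Y, it is classified as E): it carries flag M1.
By R17 (it carries flag M1, it is classified as E): it has attribute H1.
By R21 (it is in category M, it is classified as H, it carries flag S): it meets criterion K1.
By R24 (it is anodized, it has a surface defect): it is shipped.
By R31 (it meets criterion K1, it is marked for recall, it is in state E1): it is load-tested.
By R32 (it is in state X1): it is certified.
By R5 (it requires rework, it carries flag S): it is tagged C1.
By R6 (it is load-tested, it is certified): it meets criterion K.
By R33 (it meets criterion K, it is shipped, it carries flag B): it is tagged T.
By R34 (it is tagged T): it has attribute V1.
By R4 (it is tagged C1, it is classified as E): it is tagged U.
By R26 (it is tagged U, it has attribute H1): it passes visual inspection.
By R14 (it passes visual inspection, it is classified as E): it is held for review.
By R29 (it has attribute V1, it is held for review): it is within tolerance.

Yes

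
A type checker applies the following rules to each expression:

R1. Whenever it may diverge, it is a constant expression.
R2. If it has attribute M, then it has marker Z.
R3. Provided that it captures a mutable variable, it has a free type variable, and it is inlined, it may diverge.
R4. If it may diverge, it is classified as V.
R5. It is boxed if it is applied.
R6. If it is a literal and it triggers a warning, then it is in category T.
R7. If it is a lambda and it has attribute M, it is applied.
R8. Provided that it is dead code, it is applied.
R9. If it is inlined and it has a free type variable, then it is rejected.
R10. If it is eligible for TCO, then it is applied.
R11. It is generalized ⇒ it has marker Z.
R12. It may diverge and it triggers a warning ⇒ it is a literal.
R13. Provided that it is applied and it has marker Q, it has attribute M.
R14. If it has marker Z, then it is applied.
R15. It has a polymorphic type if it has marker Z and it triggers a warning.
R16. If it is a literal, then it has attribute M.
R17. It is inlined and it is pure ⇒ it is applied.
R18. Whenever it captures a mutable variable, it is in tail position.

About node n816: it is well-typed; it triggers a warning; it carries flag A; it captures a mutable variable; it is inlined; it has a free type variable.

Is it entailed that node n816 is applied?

Yes

By R3 (it captures a mutable variable, it has a free type variable, it is inlined): it may diverge.
By R12 (it may diverge, it triggers a warning): it is a literal.
By R16 (it is a literal): it has attribute M.
By R2 (it has attribute M): it has marker Z.
By R14 (it has marker Z): it is applied.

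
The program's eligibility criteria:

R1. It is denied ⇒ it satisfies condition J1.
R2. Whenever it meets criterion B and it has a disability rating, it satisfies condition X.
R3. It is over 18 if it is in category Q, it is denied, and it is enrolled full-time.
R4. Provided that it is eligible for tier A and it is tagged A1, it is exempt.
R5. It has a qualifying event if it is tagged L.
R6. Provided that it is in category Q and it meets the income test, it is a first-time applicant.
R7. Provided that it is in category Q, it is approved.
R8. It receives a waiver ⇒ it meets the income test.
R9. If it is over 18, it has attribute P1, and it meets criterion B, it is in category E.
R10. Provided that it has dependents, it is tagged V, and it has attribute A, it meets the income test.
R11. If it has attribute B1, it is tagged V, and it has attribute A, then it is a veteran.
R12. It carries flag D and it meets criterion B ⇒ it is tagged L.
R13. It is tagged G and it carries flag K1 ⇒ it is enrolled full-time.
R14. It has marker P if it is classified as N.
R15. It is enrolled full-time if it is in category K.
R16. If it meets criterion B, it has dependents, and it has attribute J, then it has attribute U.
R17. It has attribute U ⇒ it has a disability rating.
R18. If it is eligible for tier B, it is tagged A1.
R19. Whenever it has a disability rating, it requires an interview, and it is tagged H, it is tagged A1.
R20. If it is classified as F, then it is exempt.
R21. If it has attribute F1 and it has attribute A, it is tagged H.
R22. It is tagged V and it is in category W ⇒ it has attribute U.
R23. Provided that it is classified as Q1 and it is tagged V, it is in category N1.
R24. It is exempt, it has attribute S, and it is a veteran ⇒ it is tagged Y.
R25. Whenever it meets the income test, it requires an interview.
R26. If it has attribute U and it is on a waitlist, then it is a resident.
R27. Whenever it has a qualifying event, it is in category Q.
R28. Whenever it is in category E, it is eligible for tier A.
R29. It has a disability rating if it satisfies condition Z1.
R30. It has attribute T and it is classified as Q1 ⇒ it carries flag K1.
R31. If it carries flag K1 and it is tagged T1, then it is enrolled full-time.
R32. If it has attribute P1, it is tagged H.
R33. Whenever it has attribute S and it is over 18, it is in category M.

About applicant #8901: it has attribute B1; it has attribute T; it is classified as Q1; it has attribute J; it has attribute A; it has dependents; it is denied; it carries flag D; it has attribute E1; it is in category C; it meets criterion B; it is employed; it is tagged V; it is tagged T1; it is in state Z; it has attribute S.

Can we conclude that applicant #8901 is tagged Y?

Forward chaining from the given facts derives: satisfies condition J1, meets the income test, is a veteran, is tagged L, has attribute U, has a disability rating, is in category N1, requires an interview, carries flag K1, is enrolled full-time, satisfies condition X, has a qualifying event, is in category Q, is over 18, is a first-time applicant, is approved, is in category M.
The only rule concluding "it is tagged Y" is R24, which needs "it is exempt"; that is never established.

No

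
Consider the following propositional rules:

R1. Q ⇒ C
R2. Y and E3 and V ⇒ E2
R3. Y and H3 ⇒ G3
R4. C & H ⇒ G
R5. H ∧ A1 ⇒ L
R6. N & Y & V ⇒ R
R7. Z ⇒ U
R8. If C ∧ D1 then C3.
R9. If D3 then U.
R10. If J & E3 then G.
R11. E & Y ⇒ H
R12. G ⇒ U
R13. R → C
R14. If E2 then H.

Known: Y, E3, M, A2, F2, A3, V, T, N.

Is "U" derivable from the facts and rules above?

E2  (by R2: Y, E3, V)
R  (by R6: N, Y, V)
C  (by R13: R)
H  (by R14: E2)
G  (by R4: C, H)
U  (by R12: G)

Yes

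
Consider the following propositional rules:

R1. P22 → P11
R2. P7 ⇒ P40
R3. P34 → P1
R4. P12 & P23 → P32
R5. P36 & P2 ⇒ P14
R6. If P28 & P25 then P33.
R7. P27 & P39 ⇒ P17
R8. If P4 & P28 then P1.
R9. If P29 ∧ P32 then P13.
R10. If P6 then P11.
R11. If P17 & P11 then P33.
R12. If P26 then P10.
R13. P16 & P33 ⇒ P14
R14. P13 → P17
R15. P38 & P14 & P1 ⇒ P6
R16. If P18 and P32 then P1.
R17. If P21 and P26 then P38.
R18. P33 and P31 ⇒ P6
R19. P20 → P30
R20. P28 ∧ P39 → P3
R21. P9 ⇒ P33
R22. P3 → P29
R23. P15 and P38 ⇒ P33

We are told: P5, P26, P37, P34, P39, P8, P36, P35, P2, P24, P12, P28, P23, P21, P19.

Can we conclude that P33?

Yes

P1  (by R3: P34)
P32  (by R4: P12, P23)
P14  (by R5: P36, P2)
P38  (by R17: P21, P26)
P3  (by R20: P28, P39)
P29  (by R22: P3)
P13  (by R9: P29, P32)
P17  (by R14: P13)
P6  (by R15: P38, P14, P1)
P11  (by R10: P6)
P33  (by R11: P17, P11)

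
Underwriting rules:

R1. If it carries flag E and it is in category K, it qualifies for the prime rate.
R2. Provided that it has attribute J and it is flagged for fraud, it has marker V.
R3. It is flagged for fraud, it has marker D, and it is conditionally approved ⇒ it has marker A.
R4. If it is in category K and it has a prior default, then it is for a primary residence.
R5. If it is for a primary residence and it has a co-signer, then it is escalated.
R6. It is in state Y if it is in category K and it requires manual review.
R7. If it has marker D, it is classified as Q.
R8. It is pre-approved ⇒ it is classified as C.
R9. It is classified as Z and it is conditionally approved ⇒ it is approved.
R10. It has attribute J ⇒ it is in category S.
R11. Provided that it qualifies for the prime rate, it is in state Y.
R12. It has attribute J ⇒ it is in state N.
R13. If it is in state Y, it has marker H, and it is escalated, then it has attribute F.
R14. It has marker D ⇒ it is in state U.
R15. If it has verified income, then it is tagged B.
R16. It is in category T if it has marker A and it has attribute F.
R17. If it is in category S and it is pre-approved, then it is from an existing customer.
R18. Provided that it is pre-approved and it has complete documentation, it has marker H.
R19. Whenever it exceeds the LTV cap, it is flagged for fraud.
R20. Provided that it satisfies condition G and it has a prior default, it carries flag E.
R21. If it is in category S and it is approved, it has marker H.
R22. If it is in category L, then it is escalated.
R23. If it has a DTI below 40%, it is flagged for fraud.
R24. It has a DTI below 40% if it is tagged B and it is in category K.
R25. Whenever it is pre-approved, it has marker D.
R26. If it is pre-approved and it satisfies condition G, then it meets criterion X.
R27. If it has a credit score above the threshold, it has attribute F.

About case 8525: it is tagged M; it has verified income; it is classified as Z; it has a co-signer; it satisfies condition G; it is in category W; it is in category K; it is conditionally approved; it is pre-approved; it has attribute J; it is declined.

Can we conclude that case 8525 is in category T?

No

Forward chaining from the given facts derives: is classified as C, is approved, is in category S, is in state N, is tagged B, is from an existing customer, has marker H, has a DTI below 40%, has marker D, meets criterion X, is classified as Q, is in state U, is flagged for fraud, has marker V, has marker A.
The only rule concluding "it is in category T" is R16, which needs "it has attribute F"; that is never established.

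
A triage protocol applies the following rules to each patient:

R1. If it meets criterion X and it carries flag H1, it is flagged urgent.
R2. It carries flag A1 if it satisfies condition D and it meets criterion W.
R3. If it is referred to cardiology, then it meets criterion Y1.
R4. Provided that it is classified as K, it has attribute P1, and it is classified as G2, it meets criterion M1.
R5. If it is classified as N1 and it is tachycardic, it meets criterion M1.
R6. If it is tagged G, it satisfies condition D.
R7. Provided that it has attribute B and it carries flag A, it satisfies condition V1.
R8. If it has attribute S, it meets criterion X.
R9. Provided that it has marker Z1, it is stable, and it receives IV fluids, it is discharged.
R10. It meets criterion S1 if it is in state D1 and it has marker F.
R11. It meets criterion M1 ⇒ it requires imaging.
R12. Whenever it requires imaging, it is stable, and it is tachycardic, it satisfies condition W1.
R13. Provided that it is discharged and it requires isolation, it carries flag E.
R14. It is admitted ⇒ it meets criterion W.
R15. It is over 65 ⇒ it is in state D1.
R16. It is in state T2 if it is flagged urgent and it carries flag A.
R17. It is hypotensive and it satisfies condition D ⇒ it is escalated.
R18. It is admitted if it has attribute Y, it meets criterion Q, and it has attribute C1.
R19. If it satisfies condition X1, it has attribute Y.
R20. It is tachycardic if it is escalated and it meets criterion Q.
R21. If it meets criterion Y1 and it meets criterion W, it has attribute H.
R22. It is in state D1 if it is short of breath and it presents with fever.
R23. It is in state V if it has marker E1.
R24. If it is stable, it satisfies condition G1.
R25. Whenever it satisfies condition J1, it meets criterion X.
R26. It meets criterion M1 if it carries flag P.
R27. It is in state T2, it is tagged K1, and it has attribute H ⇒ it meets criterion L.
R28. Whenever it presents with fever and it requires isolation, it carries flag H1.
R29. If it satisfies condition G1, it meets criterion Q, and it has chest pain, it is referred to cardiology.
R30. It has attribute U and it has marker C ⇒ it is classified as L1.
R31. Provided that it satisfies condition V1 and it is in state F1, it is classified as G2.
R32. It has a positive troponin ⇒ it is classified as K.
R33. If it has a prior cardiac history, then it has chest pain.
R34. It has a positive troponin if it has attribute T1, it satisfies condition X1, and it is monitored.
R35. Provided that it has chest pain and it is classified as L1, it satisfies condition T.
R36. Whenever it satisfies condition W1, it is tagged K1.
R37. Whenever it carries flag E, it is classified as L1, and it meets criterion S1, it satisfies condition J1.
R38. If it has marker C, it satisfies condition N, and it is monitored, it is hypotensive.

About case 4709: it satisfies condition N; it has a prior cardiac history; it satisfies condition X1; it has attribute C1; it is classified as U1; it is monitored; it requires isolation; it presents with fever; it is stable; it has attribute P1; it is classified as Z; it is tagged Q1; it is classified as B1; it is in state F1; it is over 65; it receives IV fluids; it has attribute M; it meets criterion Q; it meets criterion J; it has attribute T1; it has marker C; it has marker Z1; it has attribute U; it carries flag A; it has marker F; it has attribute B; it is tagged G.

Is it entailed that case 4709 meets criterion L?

By R6 (it is tagged G): it satisfies condition D.
By R7 (it has attribute B, it carries flag A): it satisfies condition V1.
By R9 (it has marker Z1, it is stable, it receives IV fluids): it is discharged.
By R13 (it is discharged, it requires isolation): it carries flag E.
By R15 (it is over 65): it is in state D1.
By R19 (it satisfies condition X1): it has attribute Y.
By R24 (it is stable): it satisfies condition G1.
By R28 (it presents with fever, it requires isolation): it carries flag H1.
By R30 (it has attribute U, it has marker C): it is classified as L1.
By R31 (it satisfies condition V1, it is in state F1): it is classified as G2.
By R33 (it has a prior cardiac history): it has chest pain.
By R34 (it has attribute T1, it satisfies condition X1, it is monitored): it has a positive troponin.
By R38 (it has marker C, it satisfies condition N, it is monitored): it is hypotensive.
By R10 (it is in state D1, it has marker F): it meets criterion S1.
By R17 (it is hypotensive, it satisfies condition D): it is escalated.
By R18 (it has attribute Y, it meets criterion Q, it has attribute C1): it is admitted.
By R20 (it is escalated, it meets criterion Q): it is tachycardic.
By R29 (it satisfies condition G1, it meets criterion Q, it has chest pain): it is referred to cardiology.
By R32 (it has a positive troponin): it is classified as K.
By R37 (it carries flag E, it is classified as L1, it meets criterion S1): it satisfies condition J1.
By R3 (it is referred to cardiology): it meets criterion Y1.
By R4 (it is classified as K, it has attribute P1, it is classified as G2): it meets criterion M1.
By R11 (it meets criterion M1): it requires imaging.
By R12 (it requires imaging, it is stable, it is tachycardic): it satisfies condition W1.
By R14 (it is admitted): it meets criterion W.
By R21 (it meets criterion Y1, it meets criterion W): it has attribute H.
By R25 (it satisfies condition J1): it meets criterion X.
By R36 (it satisfies condition W1): it is tagged K1.
By R1 (it meets criterion X, it carries flag H1): it is flagged urgent.
By R16 (it is flagged urgent, it carries flag A): it is in state T2.
By R27 (it is in state T2, it is tagged K1, it has attribute H): it meets criterion L.

Yes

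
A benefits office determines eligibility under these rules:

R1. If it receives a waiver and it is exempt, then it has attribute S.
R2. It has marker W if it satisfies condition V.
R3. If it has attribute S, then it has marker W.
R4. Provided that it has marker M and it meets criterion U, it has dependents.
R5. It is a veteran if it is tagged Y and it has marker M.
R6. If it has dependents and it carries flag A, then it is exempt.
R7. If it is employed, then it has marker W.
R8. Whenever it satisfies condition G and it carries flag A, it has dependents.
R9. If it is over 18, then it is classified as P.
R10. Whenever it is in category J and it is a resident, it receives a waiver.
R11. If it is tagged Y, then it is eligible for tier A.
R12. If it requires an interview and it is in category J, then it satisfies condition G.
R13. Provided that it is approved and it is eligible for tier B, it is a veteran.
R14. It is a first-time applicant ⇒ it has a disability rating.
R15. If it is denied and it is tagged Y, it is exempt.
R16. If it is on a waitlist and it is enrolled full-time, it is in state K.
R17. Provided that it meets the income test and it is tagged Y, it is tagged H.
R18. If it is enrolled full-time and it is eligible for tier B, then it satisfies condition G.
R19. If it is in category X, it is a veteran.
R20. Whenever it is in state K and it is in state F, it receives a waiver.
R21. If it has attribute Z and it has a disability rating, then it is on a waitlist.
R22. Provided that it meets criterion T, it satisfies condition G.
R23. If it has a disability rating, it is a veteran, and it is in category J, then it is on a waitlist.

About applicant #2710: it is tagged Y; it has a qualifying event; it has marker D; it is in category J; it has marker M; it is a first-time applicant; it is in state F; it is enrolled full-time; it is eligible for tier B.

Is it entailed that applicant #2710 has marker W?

Forward chaining from the given facts derives: is a veteran, is eligible for tier A, has a disability rating, satisfies condition G, is on a waitlist, is in state K, receives a waiver.
Rules concluding "it has marker W": R2 needs "it satisfies condition V"; R3 needs "it has attribute S"; R7 needs "it is employed" — none of these are established.

No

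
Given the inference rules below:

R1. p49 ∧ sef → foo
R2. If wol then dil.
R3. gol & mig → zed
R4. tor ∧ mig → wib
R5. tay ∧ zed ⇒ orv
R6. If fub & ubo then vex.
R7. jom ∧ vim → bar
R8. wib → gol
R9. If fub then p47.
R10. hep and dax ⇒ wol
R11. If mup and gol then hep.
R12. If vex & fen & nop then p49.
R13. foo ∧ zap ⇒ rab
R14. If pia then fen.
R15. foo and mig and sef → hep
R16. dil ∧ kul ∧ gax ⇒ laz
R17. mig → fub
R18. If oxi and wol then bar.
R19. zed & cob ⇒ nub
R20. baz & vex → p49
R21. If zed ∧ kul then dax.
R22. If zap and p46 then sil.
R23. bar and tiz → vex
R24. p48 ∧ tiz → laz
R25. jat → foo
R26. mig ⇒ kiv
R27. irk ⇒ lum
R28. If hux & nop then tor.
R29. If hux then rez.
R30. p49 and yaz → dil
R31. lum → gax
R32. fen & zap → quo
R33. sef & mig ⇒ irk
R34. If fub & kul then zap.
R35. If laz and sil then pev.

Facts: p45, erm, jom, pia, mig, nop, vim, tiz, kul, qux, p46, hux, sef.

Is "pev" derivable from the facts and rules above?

bar  (by R7: jom, vim)
fen  (by R14: pia)
fub  (by R17: mig)
vex  (by R23: bar, tiz)
tor  (by R28: hux, nop)
irk  (by R33: sef, mig)
zap  (by R34: fub, kul)
wib  (by R4: tor, mig)
gol  (by R8: wib)
p49  (by R12: vex, fen, nop)
sil  (by R22: zap, p46)
lum  (by R27: irk)
gax  (by R31: lum)
foo  (by R1: p49, sef)
zed  (by R3: gol, mig)
hep  (by R15: foo, mig, sef)
dax  (by R21: zed, kul)
wol  (by R10: hep, dax)
dil  (by R2: wol)
laz  (by R16: dil, kul, gax)
pev  (by R35: laz, sil)

Yes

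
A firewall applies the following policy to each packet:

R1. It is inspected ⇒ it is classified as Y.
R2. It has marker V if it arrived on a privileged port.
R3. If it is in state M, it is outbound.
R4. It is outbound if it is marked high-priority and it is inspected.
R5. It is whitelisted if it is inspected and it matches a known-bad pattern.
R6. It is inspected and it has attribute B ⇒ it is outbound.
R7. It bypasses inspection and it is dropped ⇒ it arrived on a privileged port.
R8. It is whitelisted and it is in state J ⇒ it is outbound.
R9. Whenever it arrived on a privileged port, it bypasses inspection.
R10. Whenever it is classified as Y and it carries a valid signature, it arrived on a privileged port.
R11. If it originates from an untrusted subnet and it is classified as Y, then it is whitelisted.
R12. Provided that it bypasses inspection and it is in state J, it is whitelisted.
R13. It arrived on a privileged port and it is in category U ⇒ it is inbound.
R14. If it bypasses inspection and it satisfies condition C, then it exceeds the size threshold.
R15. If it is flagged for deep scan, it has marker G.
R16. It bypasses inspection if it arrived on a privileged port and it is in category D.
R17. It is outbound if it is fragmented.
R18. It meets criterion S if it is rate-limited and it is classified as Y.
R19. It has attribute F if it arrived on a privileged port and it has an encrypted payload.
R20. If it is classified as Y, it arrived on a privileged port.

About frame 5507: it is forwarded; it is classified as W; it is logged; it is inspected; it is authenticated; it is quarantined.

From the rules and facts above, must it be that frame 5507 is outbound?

No

Forward chaining from the given facts derives: is classified as Y, arrived on a privileged port, has marker V, bypasses inspection.
Rules concluding "it is outbound": R3 needs "it is in state M"; R4 needs "it is marked high-priority"; R6 needs "it has attribute B"; R8 needs "it is whitelisted"; R17 needs "it is fragmented" — none of these are established.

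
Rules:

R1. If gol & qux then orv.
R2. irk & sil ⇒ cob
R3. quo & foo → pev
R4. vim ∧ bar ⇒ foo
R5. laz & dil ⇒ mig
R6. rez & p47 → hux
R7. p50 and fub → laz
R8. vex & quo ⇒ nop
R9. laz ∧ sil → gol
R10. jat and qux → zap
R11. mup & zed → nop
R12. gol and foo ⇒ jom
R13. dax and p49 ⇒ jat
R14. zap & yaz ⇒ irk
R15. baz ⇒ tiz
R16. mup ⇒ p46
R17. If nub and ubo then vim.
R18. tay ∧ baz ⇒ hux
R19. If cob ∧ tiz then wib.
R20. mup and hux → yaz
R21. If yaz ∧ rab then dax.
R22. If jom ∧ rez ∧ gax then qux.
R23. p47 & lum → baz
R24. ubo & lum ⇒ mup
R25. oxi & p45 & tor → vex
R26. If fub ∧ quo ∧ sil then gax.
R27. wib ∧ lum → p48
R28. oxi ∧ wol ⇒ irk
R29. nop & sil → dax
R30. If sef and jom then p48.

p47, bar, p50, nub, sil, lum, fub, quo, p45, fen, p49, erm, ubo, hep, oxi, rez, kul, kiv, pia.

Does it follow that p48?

Forward chaining from the given facts derives: hux, laz, gol, vim, baz, mup, gax, foo, jom, tiz, p46, yaz, qux, orv, pev.
Rules concluding p48: R27 needs wib; R30 needs sef — none of these are established.

No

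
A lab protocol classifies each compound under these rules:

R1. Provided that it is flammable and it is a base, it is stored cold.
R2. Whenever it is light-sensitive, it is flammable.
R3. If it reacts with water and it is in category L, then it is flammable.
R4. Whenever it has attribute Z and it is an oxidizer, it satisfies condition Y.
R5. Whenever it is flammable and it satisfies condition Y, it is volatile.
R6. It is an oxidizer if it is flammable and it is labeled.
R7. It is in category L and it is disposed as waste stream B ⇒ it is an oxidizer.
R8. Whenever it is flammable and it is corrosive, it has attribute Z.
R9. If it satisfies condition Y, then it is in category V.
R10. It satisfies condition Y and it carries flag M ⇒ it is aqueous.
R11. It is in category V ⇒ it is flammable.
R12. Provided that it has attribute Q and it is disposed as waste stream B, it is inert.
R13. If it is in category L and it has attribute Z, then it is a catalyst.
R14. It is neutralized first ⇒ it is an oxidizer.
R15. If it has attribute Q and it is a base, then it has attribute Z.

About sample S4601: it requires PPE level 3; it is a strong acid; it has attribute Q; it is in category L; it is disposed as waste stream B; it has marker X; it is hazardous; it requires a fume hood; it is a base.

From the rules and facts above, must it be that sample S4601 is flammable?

By R7 (it is in category L, it is disposed as waste stream B): it is an oxidizer.
By R15 (it has attribute Q, it is a base): it has attribute Z.
By R4 (it has attribute Z, it is an oxidizer): it satisfies condition Y.
By R9 (it satisfies condition Y): it is in category V.
By R11 (it is in category V): it is flammable.

Yes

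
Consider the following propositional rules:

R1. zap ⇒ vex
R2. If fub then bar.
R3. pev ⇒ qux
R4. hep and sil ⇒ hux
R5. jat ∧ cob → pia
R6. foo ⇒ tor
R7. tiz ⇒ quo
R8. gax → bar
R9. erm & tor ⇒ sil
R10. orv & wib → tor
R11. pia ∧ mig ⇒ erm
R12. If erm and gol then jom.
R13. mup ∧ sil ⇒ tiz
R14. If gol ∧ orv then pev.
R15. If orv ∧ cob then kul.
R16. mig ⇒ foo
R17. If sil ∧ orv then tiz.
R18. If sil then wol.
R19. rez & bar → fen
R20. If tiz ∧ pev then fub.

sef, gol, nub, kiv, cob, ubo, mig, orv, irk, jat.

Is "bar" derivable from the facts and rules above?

pia  (by R5: jat, cob)
erm  (by R11: pia, mig)
pev  (by R14: gol, orv)
foo  (by R16: mig)
tor  (by R6: foo)
sil  (by R9: erm, tor)
tiz  (by R17: sil, orv)
fub  (by R20: tiz, pev)
bar  (by R2: fub)

Yes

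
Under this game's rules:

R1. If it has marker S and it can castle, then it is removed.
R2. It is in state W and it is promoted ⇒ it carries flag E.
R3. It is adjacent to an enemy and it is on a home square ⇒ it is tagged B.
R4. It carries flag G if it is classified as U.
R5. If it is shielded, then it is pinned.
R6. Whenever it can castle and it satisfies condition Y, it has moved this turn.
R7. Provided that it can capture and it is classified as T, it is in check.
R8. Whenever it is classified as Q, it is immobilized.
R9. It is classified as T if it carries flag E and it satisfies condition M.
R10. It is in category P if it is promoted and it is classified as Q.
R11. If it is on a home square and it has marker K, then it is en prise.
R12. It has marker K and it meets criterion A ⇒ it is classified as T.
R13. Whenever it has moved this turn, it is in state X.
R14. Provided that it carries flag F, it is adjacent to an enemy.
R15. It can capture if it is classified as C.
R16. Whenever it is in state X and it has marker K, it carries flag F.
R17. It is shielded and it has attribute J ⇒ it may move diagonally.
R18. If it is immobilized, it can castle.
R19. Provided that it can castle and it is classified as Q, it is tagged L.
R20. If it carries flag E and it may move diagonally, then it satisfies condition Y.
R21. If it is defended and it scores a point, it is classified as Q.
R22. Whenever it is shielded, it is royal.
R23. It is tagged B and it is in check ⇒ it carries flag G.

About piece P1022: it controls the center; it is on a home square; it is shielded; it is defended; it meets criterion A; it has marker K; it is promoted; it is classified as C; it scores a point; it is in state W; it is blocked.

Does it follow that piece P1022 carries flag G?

No

Forward chaining from the given facts derives: carries flag E, is pinned, is en prise, is classified as T, can capture, is classified as Q, is royal, is in check, is immobilized, is in category P, can castle, is tagged L.
Rules concluding "it carries flag G": R4 needs "it is classified as U"; R23 needs "it is tagged B" — none of these are established.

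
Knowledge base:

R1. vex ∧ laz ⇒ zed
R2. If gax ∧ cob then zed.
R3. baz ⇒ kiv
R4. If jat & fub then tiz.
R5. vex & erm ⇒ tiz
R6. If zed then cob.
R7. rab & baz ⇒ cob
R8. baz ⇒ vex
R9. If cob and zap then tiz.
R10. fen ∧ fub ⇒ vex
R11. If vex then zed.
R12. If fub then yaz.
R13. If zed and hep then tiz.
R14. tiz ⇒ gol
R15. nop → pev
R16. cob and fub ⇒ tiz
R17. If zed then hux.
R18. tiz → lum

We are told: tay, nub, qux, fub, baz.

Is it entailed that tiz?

vex  (by R8: baz)
zed  (by R11: vex)
cob  (by R6: zed)
tiz  (by R16: cob, fub)

Yes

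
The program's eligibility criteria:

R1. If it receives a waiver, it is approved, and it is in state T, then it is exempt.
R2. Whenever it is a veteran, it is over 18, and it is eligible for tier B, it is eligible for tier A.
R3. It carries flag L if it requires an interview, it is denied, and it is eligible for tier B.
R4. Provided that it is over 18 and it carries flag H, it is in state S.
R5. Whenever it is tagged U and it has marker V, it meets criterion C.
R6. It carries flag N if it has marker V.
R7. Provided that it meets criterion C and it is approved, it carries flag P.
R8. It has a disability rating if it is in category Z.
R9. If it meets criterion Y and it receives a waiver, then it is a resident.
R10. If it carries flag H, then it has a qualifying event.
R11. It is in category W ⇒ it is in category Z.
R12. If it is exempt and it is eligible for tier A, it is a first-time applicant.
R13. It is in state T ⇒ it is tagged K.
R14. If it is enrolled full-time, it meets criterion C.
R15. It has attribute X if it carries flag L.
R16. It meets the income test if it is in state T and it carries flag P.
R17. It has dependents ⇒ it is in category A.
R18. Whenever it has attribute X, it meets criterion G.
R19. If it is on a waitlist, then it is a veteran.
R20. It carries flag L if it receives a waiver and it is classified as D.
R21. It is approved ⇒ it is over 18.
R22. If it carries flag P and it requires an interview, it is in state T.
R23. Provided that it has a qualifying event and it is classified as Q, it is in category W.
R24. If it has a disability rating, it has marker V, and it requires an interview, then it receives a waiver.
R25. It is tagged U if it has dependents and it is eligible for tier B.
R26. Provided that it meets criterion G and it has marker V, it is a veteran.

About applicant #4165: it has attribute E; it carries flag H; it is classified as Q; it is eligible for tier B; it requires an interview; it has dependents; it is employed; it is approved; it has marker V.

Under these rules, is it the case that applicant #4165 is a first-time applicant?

Forward chaining from the given facts derives: carries flag N, has a qualifying event, is in category A, is over 18, is in category W, is tagged U, is in state S, meets criterion C, carries flag P, is in category Z, is in state T, has a disability rating, is tagged K, meets the income test, receives a waiver, is exempt.
The only rule concluding "it is a first-time applicant" is R12, which needs "it is eligible for tier A"; that is never established.

No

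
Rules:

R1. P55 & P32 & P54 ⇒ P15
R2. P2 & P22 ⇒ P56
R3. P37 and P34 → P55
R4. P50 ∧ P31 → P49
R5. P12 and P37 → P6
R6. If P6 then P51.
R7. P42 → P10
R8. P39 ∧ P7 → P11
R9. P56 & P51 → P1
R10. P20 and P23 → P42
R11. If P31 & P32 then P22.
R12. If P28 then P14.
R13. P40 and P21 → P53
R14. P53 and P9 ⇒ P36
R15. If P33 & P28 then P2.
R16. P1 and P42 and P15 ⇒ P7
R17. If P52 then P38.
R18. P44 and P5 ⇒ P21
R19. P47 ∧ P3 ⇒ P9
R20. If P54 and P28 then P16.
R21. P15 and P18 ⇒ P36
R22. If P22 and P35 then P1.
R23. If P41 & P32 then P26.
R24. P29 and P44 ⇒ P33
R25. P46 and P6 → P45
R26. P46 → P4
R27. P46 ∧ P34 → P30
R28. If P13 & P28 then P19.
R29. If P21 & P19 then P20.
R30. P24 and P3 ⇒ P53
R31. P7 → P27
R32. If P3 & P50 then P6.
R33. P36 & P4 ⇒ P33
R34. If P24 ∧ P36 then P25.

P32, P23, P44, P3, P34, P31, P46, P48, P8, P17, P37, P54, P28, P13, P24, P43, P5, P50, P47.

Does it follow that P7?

P55  (by R3: P37, P34)
P22  (by R11: P31, P32)
P21  (by R18: P44, P5)
P9  (by R19: P47, P3)
P4  (by R26: P46)
P19  (by R28: P13, P28)
P20  (by R29: P21, P19)
P53  (by R30: P24, P3)
P6  (by R32: P3, P50)
P15  (by R1: P55, P32, P54)
P51  (by R6: P6)
P42  (by R10: P20, P23)
P36  (by R14: P53, P9)
P33  (by R33: P36, P4)
P2  (by R15: P33, P28)
P56  (by R2: P2, P22)
P1  (by R9: P56, P51)
P7  (by R16: P1, P42, P15)

Yes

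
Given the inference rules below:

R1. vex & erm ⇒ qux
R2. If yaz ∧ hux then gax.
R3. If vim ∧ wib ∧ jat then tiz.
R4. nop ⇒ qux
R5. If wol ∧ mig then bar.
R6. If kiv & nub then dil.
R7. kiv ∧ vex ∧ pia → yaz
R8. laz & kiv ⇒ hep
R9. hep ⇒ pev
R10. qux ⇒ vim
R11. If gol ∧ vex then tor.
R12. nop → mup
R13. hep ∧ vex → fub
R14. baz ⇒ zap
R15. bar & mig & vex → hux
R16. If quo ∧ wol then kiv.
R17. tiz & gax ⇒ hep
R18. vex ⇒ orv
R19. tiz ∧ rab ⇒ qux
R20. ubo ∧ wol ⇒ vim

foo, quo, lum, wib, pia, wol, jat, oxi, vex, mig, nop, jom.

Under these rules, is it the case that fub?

qux  (by R4: nop)
bar  (by R5: wol, mig)
vim  (by R10: qux)
hux  (by R15: bar, mig, vex)
kiv  (by R16: quo, wol)
tiz  (by R3: vim, wib, jat)
yaz  (by R7: kiv, vex, pia)
gax  (by R2: yaz, hux)
hep  (by R17: tiz, gax)
fub  (by R13: hep, vex)

Yes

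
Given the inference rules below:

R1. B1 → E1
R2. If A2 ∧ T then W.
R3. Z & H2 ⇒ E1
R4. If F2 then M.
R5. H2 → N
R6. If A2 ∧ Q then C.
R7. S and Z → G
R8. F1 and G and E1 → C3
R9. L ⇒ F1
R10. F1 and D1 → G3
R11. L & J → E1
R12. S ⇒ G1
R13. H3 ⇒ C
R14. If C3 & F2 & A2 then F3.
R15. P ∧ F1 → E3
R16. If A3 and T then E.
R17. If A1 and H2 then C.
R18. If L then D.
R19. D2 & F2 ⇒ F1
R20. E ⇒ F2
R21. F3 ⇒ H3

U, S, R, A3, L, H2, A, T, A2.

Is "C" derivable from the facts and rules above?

Forward chaining from the given facts derives: W, N, F1, G1, E, D, F2, M.
Rules concluding C: R6 needs Q; R13 needs H3; R17 needs A1 — none of these are established.

No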